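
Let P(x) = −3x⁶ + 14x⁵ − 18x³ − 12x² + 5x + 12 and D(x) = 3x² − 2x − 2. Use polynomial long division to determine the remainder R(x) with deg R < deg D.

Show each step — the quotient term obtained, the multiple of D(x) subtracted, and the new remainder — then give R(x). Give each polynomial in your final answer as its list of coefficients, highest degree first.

Step 1: lead(−3x⁶ + 14x⁵ − 18x³ − 12x² + 5x + 12) ÷ lead(D) = −3x⁶ ÷ 3x² = −x⁴. Subtract (−x⁴)·D = −3x⁶ + 2x⁵ + 2x⁴. Remainder: 12x⁵ − 2x⁴ − 18x³ − 12x² + 5x + 12.
Step 2: lead(12x⁵ − 2x⁴ − 18x³ − 12x² + 5x + 12) ÷ lead(D) = 12x⁵ ÷ 3x² = 4x³. Subtract (4x³)·D = 12x⁵ − 8x⁴ − 8x³. Remainder: 6x⁴ − 10x³ − 12x² + 5x + 12.
Step 3: lead(6x⁴ − 10x³ − 12x² + 5x + 12) ÷ lead(D) = 6x⁴ ÷ 3x² = 2x². Subtract (2x²)·D = 6x⁴ − 4x³ − 4x². Remainder: −6x³ − 8x² + 5x + 12.
Step 4: lead(−6x³ − 8x² + 5x + 12) ÷ lead(D) = −6x³ ÷ 3x² = −2x. Subtract (−2x)·D = −6x³ + 4x² + 4x. Remainder: −12x² + x + 12.
Step 5: lead(−12x² + x + 12) ÷ lead(D) = −12x² ÷ 3x² = −4. Subtract (−4)·D = −12x² + 8x + 8. Remainder: −7x + 4.

R = [-7, 4]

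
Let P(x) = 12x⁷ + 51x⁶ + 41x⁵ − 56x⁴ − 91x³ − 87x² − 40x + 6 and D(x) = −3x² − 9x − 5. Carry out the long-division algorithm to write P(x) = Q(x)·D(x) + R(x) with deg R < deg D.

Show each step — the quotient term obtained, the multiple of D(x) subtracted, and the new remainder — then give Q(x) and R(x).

Q(x) = −4x⁵ − 5x⁴ + 8x³ + 3x² + 8x; R(x) = 6

Step 1: lead(12x⁷ + 51x⁶ + 41x⁵ − 56x⁴ − 91x³ − 87x² − 40x + 6) ÷ lead(D) = 12x⁷ ÷ −3x² = −4x⁵. Subtract (−4x⁵)·D = 12x⁷ + 36x⁶ + 20x⁵. Remainder: 15x⁶ + 21x⁵ − 56x⁴ − 91x³ − 87x² − 40x + 6.
Step 2: lead(15x⁶ + 21x⁵ − 56x⁴ − 91x³ − 87x² − 40x + 6) ÷ lead(D) = 15x⁶ ÷ −3x² = −5x⁴. Subtract (−5x⁴)·D = 15x⁶ + 45x⁵ + 25x⁴. Remainder: −24x⁵ − 81x⁴ − 91x³ − 87x² − 40x + 6.
Step 3: lead(−24x⁵ − 81x⁴ − 91x³ − 87x² − 40x + 6) ÷ lead(D) = −24x⁵ ÷ −3x² = 8x³. Subtract (8x³)·D = −24x⁵ − 72x⁴ − 40x³. Remainder: −9x⁴ − 51x³ − 87x² − 40x + 6.
Step 4: lead(−9x⁴ − 51x³ − 87x² − 40x + 6) ÷ lead(D) = −9x⁴ ÷ −3x² = 3x². Subtract (3x²)·D = −9x⁴ − 27x³ − 15x². Remainder: −24x³ − 72x² − 40x + 6.
Step 5: lead(−24x³ − 72x² − 40x + 6) ÷ lead(D) = −24x³ ÷ −3x² = 8x. Subtract (8x)·D = −24x³ − 72x² − 40x. Remainder: 6.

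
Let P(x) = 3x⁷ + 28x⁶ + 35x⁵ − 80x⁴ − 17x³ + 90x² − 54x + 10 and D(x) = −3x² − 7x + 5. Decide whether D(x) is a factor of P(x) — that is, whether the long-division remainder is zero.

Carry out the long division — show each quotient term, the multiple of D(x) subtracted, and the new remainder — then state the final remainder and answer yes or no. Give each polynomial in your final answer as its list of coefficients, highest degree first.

Step 1: lead(3x⁷ + 28x⁶ + 35x⁵ − 80x⁴ − 17x³ + 90x² − 54x + 10) ÷ lead(D) = 3x⁷ ÷ −3x² = −x⁵. Subtract (−x⁵)·D = 3x⁷ + 7x⁶ − 5x⁵. Remainder: 21x⁶ + 40x⁵ − 80x⁴ − 17x³ + 90x² − 54x + 10.
Step 2: lead(21x⁶ + 40x⁵ − 80x⁴ − 17x³ + 90x² − 54x + 10) ÷ lead(D) = 21x⁶ ÷ −3x² = −7x⁴. Subtract (−7x⁴)·D = 21x⁶ + 49x⁵ − 35x⁴. Remainder: −9x⁵ − 45x⁴ − 17x³ + 90x² − 54x + 10.
Step 3: lead(−9x⁵ − 45x⁴ − 17x³ + 90x² − 54x + 10) ÷ lead(D) = −9x⁵ ÷ −3x² = 3x³. Subtract (3x³)·D = −9x⁵ − 21x⁴ + 15x³. Remainder: −24x⁴ − 32x³ + 90x² − 54x + 10.
Step 4: lead(−24x⁴ − 32x³ + 90x² − 54x + 10) ÷ lead(D) = −24x⁴ ÷ −3x² = 8x². Subtract (8x²)·D = −24x⁴ − 56x³ + 40x². Remainder: 24x³ + 50x² − 54x + 10.
Step 5: lead(24x³ + 50x² − 54x + 10) ÷ lead(D) = 24x³ ÷ −3x² = −8x. Subtract (−8x)·D = 24x³ + 56x² − 40x. Remainder: −6x² − 14x + 10.
Step 6: lead(−6x² − 14x + 10) ÷ lead(D) = −6x² ÷ −3x² = 2. Subtract (2)·D = −6x² − 14x + 10. Remainder: 0.

R = [0], so D(x) is a factor of P(x). yes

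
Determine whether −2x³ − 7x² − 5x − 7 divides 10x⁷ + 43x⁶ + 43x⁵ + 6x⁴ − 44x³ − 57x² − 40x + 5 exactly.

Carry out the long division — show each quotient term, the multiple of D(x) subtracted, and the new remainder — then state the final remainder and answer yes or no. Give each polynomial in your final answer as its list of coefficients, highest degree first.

R = [6, 4, -2], so D(x) is not a factor of P(x). no

Step 1: lead(10x⁷ + 43x⁶ + 43x⁵ + 6x⁴ − 44x³ − 57x² − 40x + 5) ÷ lead(D) = 10x⁷ ÷ −2x³ = −5x⁴. Subtract (−5x⁴)·D = 10x⁷ + 35x⁶ + 25x⁵ + 35x⁴. Remainder: 8x⁶ + 18x⁵ − 29x⁴ − 44x³ − 57x² − 40x + 5.
Step 2: lead(8x⁶ + 18x⁵ − 29x⁴ − 44x³ − 57x² − 40x + 5) ÷ lead(D) = 8x⁶ ÷ −2x³ = −4x³. Subtract (−4x³)·D = 8x⁶ + 28x⁵ + 20x⁴ + 28x³. Remainder: −10x⁵ − 49x⁴ − 72x³ − 57x² − 40x + 5.
Step 3: lead(−10x⁵ − 49x⁴ − 72x³ − 57x² − 40x + 5) ÷ lead(D) = −10x⁵ ÷ −2x³ = 5x². Subtract (5x²)·D = −10x⁵ − 35x⁴ − 25x³ − 35x². Remainder: −14x⁴ − 47x³ − 22x² − 40x + 5.
Step 4: lead(−14x⁴ − 47x³ − 22x² − 40x + 5) ÷ lead(D) = −14x⁴ ÷ −2x³ = 7x. Subtract (7x)·D = −14x⁴ − 49x³ − 35x² − 49x. Remainder: 2x³ + 13x² + 9x + 5.
Step 5: lead(2x³ + 13x² + 9x + 5) ÷ lead(D) = 2x³ ÷ −2x³ = −1. Subtract (−1)·D = 2x³ + 7x² + 5x + 7. Remainder: 6x² + 4x − 2.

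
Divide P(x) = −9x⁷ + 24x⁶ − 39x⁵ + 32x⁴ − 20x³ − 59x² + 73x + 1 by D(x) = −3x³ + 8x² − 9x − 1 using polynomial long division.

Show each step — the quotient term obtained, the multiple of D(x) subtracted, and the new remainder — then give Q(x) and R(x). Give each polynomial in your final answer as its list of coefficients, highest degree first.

Step 1: lead(−9x⁷ + 24x⁶ − 39x⁵ + 32x⁴ − 20x³ − 59x² + 73x + 1) ÷ lead(D) = −9x⁷ ÷ −3x³ = 3x⁴. Subtract (3x⁴)·D = −9x⁷ + 24x⁶ − 27x⁵ − 3x⁴. Remainder: −12x⁵ + 35x⁴ − 20x³ − 59x² + 73x + 1.
Step 2: lead(−12x⁵ + 35x⁴ − 20x³ − 59x² + 73x + 1) ÷ lead(D) = −12x⁵ ÷ −3x³ = 4x². Subtract (4x²)·D = −12x⁵ + 32x⁴ − 36x³ − 4x². Remainder: 3x⁴ + 16x³ − 55x² + 73x + 1.
Step 3: lead(3x⁴ + 16x³ − 55x² + 73x + 1) ÷ lead(D) = 3x⁴ ÷ −3x³ = −x. Subtract (−x)·D = 3x⁴ − 8x³ + 9x² + x. Remainder: 24x³ − 64x² + 72x + 1.
Step 4: lead(24x³ − 64x² + 72x + 1) ÷ lead(D) = 24x³ ÷ −3x³ = −8. Subtract (−8)·D = 24x³ − 64x² + 72x + 8. Remainder: −7.

Q = [3, 0, 4, -1, -8]; R = [-7]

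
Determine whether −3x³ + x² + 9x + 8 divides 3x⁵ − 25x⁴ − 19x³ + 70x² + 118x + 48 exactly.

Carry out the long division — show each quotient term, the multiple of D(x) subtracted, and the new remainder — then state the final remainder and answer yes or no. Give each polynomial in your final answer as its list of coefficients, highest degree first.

R = [0], so D(x) is a factor of P(x). yes

Step 1: lead(3x⁵ − 25x⁴ − 19x³ + 70x² + 118x + 48) ÷ lead(D) = 3x⁵ ÷ −3x³ = −x². Subtract (−x²)·D = 3x⁵ − x⁴ − 9x³ − 8x². Remainder: −24x⁴ − 10x³ + 78x² + 118x + 48.
Step 2: lead(−24x⁴ − 10x³ + 78x² + 118x + 48) ÷ lead(D) = −24x⁴ ÷ −3x³ = 8x. Subtract (8x)·D = −24x⁴ + 8x³ + 72x² + 64x. Remainder: −18x³ + 6x² + 54x + 48.
Step 3: lead(−18x³ + 6x² + 54x + 48) ÷ lead(D) = −18x³ ÷ −3x³ = 6. Subtract (6)·D = −18x³ + 6x² + 54x + 48. Remainder: 0.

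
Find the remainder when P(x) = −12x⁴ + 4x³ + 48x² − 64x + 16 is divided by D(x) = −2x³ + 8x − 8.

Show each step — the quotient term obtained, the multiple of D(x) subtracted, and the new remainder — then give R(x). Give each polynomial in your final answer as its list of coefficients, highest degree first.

Step 1: lead(−12x⁴ + 4x³ + 48x² − 64x + 16) ÷ lead(D) = −12x⁴ ÷ −2x³ = 6x. Subtract (6x)·D = −12x⁴ + 48x² − 48x. Remainder: 4x³ − 16x + 16.
Step 2: lead(4x³ − 16x + 16) ÷ lead(D) = 4x³ ÷ −2x³ = −2. Subtract (−2)·D = 4x³ − 16x + 16. Remainder: 0.

R = [0]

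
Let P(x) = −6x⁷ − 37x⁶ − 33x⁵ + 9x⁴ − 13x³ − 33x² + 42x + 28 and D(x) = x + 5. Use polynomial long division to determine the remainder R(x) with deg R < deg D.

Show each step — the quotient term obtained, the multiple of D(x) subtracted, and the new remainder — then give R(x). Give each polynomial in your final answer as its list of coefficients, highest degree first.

R = [-7]

Step 1: lead(−6x⁷ − 37x⁶ − 33x⁵ + 9x⁴ − 13x³ − 33x² + 42x + 28) ÷ lead(D) = −6x⁷ ÷ x = −6x⁶. Subtract (−6x⁶)·D = −6x⁷ − 30x⁶. Remainder: −7x⁶ − 33x⁵ + 9x⁴ − 13x³ − 33x² + 42x + 28.
Step 2: lead(−7x⁶ − 33x⁵ + 9x⁴ − 13x³ − 33x² + 42x + 28) ÷ lead(D) = −7x⁶ ÷ x = −7x⁵. Subtract (−7x⁵)·D = −7x⁶ − 35x⁵. Remainder: 2x⁵ + 9x⁴ − 13x³ − 33x² + 42x + 28.
Step 3: lead(2x⁵ + 9x⁴ − 13x³ − 33x² + 42x + 28) ÷ lead(D) = 2x⁵ ÷ x = 2x⁴. Subtract (2x⁴)·D = 2x⁵ + 10x⁴. Remainder: −x⁴ − 13x³ − 33x² + 42x + 28.
Step 4: lead(−x⁴ − 13x³ − 33x² + 42x + 28) ÷ lead(D) = −x⁴ ÷ x = −x³. Subtract (−x³)·D = −x⁴ − 5x³. Remainder: −8x³ − 33x² + 42x + 28.
Step 5: lead(−8x³ − 33x² + 42x + 28) ÷ lead(D) = −8x³ ÷ x = −8x². Subtract (−8x²)·D = −8x³ − 40x². Remainder: 7x² + 42x + 28.
Step 6: lead(7x² + 42x + 28) ÷ lead(D) = 7x² ÷ x = 7x. Subtract (7x)·D = 7x² + 35x. Remainder: 7x + 28.
Step 7: lead(7x + 28) ÷ lead(D) = 7x ÷ x = 7. Subtract (7)·D = 7x + 35. Remainder: −7.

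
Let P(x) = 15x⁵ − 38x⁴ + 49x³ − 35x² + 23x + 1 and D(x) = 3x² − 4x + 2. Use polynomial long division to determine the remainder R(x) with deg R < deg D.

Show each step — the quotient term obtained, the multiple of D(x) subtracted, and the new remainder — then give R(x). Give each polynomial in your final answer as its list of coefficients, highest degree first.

R = [9, 3]

Step 1: lead(15x⁵ − 38x⁴ + 49x³ − 35x² + 23x + 1) ÷ lead(D) = 15x⁵ ÷ 3x² = 5x³. Subtract (5x³)·D = 15x⁵ − 20x⁴ + 10x³. Remainder: −18x⁴ + 39x³ − 35x² + 23x + 1.
Step 2: lead(−18x⁴ + 39x³ − 35x² + 23x + 1) ÷ lead(D) = −18x⁴ ÷ 3x² = −6x². Subtract (−6x²)·D = −18x⁴ + 24x³ − 12x². Remainder: 15x³ − 23x² + 23x + 1.
Step 3: lead(15x³ − 23x² + 23x + 1) ÷ lead(D) = 15x³ ÷ 3x² = 5x. Subtract (5x)·D = 15x³ − 20x² + 10x. Remainder: −3x² + 13x + 1.
Step 4: lead(−3x² + 13x + 1) ÷ lead(D) = −3x² ÷ 3x² = −1. Subtract (−1)·D = −3x² + 4x − 2. Remainder: 9x + 3.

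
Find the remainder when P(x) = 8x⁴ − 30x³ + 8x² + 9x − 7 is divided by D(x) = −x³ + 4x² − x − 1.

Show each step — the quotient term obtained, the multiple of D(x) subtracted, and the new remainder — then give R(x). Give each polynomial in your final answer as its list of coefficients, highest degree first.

R = [8, -1, -9]

Step 1: lead(8x⁴ − 30x³ + 8x² + 9x − 7) ÷ lead(D) = 8x⁴ ÷ −x³ = −8x. Subtract (−8x)·D = 8x⁴ − 32x³ + 8x² + 8x. Remainder: 2x³ + x − 7.
Step 2: lead(2x³ + x − 7) ÷ lead(D) = 2x³ ÷ −x³ = −2. Subtract (−2)·D = 2x³ − 8x² + 2x + 2. Remainder: 8x² − x − 9.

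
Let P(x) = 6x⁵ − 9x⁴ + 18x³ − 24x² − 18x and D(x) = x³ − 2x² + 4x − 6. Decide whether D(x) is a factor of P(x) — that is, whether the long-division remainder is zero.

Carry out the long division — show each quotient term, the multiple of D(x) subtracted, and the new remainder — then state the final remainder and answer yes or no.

R(x) = 0, so D(x) is a factor of P(x). yes

Step 1: lead(6x⁵ − 9x⁴ + 18x³ − 24x² − 18x) ÷ lead(D) = 6x⁵ ÷ x³ = 6x². Subtract (6x²)·D = 6x⁵ − 12x⁴ + 24x³ − 36x². Remainder: 3x⁴ − 6x³ + 12x² − 18x.
Step 2: lead(3x⁴ − 6x³ + 12x² − 18x) ÷ lead(D) = 3x⁴ ÷ x³ = 3x. Subtract (3x)·D = 3x⁴ − 6x³ + 12x² − 18x. Remainder: 0.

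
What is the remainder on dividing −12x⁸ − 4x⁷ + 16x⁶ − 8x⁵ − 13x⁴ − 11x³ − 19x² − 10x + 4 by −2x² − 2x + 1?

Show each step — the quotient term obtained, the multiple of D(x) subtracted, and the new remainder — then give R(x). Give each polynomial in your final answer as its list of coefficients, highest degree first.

Step 1: lead(−12x⁸ − 4x⁷ + 16x⁶ − 8x⁵ − 13x⁴ − 11x³ − 19x² − 10x + 4) ÷ lead(D) = −12x⁸ ÷ −2x² = 6x⁶. Subtract (6x⁶)·D = −12x⁸ − 12x⁷ + 6x⁶. Remainder: 8x⁷ + 10x⁶ − 8x⁵ − 13x⁴ − 11x³ − 19x² − 10x + 4.
Step 2: lead(8x⁷ + 10x⁶ − 8x⁵ − 13x⁴ − 11x³ − 19x² − 10x + 4) ÷ lead(D) = 8x⁷ ÷ −2x² = −4x⁵. Subtract (−4x⁵)·D = 8x⁷ + 8x⁶ − 4x⁵. Remainder: 2x⁶ − 4x⁵ − 13x⁴ − 11x³ − 19x² − 10x + 4.
Step 3: lead(2x⁶ − 4x⁵ − 13x⁴ − 11x³ − 19x² − 10x + 4) ÷ lead(D) = 2x⁶ ÷ −2x² = −x⁴. Subtract (−x⁴)·D = 2x⁶ + 2x⁵ − x⁴. Remainder: −6x⁵ − 12x⁴ − 11x³ − 19x² − 10x + 4.
Step 4: lead(−6x⁵ − 12x⁴ − 11x³ − 19x² − 10x + 4) ÷ lead(D) = −6x⁵ ÷ −2x² = 3x³. Subtract (3x³)·D = −6x⁵ − 6x⁴ + 3x³. Remainder: −6x⁴ − 14x³ − 19x² − 10x + 4.
Step 5: lead(−6x⁴ − 14x³ − 19x² − 10x + 4) ÷ lead(D) = −6x⁴ ÷ −2x² = 3x². Subtract (3x²)·D = −6x⁴ − 6x³ + 3x². Remainder: −8x³ − 22x² − 10x + 4.
Step 6: lead(−8x³ − 22x² − 10x + 4) ÷ lead(D) = −8x³ ÷ −2x² = 4x. Subtract (4x)·D = −8x³ − 8x² + 4x. Remainder: −14x² − 14x + 4.
Step 7: lead(−14x² − 14x + 4) ÷ lead(D) = −14x² ÷ −2x² = 7. Subtract (7)·D = −14x² − 14x + 7. Remainder: −3.

R = [-3]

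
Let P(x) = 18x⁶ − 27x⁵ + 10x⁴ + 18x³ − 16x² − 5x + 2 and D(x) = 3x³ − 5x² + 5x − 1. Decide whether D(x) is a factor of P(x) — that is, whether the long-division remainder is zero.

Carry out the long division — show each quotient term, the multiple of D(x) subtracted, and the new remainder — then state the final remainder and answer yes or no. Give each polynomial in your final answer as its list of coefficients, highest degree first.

Step 1: lead(18x⁶ − 27x⁵ + 10x⁴ + 18x³ − 16x² − 5x + 2) ÷ lead(D) = 18x⁶ ÷ 3x³ = 6x³. Subtract (6x³)·D = 18x⁶ − 30x⁵ + 30x⁴ − 6x³. Remainder: 3x⁵ − 20x⁴ + 24x³ − 16x² − 5x + 2.
Step 2: lead(3x⁵ − 20x⁴ + 24x³ − 16x² − 5x + 2) ÷ lead(D) = 3x⁵ ÷ 3x³ = x². Subtract (x²)·D = 3x⁵ − 5x⁴ + 5x³ − x². Remainder: −15x⁴ + 19x³ − 15x² − 5x + 2.
Step 3: lead(−15x⁴ + 19x³ − 15x² − 5x + 2) ÷ lead(D) = −15x⁴ ÷ 3x³ = −5x. Subtract (−5x)·D = −15x⁴ + 25x³ − 25x² + 5x. Remainder: −6x³ + 10x² − 10x + 2.
Step 4: lead(−6x³ + 10x² − 10x + 2) ÷ lead(D) = −6x³ ÷ 3x³ = −2. Subtract (−2)·D = −6x³ + 10x² − 10x + 2. Remainder: 0.

R = [0], so D(x) is a factor of P(x). yes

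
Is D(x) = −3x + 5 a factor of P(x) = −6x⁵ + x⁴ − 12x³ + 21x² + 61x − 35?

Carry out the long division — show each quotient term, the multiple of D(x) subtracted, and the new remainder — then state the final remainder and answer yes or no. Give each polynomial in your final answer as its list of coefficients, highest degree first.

R = [0], so D(x) is a factor of P(x). yes

Step 1: lead(−6x⁵ + x⁴ − 12x³ + 21x² + 61x − 35) ÷ lead(D) = −6x⁵ ÷ −3x = 2x⁴. Subtract (2x⁴)·D = −6x⁵ + 10x⁴. Remainder: −9x⁴ − 12x³ + 21x² + 61x − 35.
Step 2: lead(−9x⁴ − 12x³ + 21x² + 61x − 35) ÷ lead(D) = −9x⁴ ÷ −3x = 3x³. Subtract (3x³)·D = −9x⁴ + 15x³. Remainder: −27x³ + 21x² + 61x − 35.
Step 3: lead(−27x³ + 21x² + 61x − 35) ÷ lead(D) = −27x³ ÷ −3x = 9x². Subtract (9x²)·D = −27x³ + 45x². Remainder: −24x² + 61x − 35.
Step 4: lead(−24x² + 61x − 35) ÷ lead(D) = −24x² ÷ −3x = 8x. Subtract (8x)·D = −24x² + 40x. Remainder: 21x − 35.
Step 5: lead(21x − 35) ÷ lead(D) = 21x ÷ −3x = −7. Subtract (−7)·D = 21x − 35. Remainder: 0.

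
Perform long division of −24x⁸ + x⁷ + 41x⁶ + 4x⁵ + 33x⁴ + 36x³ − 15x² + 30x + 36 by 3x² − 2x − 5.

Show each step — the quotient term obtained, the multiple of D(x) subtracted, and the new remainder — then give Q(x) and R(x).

Step 1: lead(−24x⁸ + x⁷ + 41x⁶ + 4x⁵ + 33x⁴ + 36x³ − 15x² + 30x + 36) ÷ lead(D) = −24x⁸ ÷ 3x² = −8x⁶. Subtract (−8x⁶)·D = −24x⁸ + 16x⁷ + 40x⁶. Remainder: −15x⁷ + x⁶ + 4x⁵ + 33x⁴ + 36x³ − 15x² + 30x + 36.
Step 2: lead(−15x⁷ + x⁶ + 4x⁵ + 33x⁴ + 36x³ − 15x² + 30x + 36) ÷ lead(D) = −15x⁷ ÷ 3x² = −5x⁵. Subtract (−5x⁵)·D = −15x⁷ + 10x⁶ + 25x⁵. Remainder: −9x⁶ − 21x⁵ + 33x⁴ + 36x³ − 15x² + 30x + 36.
Step 3: lead(−9x⁶ − 21x⁵ + 33x⁴ + 36x³ − 15x² + 30x + 36) ÷ lead(D) = −9x⁶ ÷ 3x² = −3x⁴. Subtract (−3x⁴)·D = −9x⁶ + 6x⁵ + 15x⁴. Remainder: −27x⁵ + 18x⁴ + 36x³ − 15x² + 30x + 36.
Step 4: lead(−27x⁵ + 18x⁴ + 36x³ − 15x² + 30x + 36) ÷ lead(D) = −27x⁵ ÷ 3x² = −9x³. Subtract (−9x³)·D = −27x⁵ + 18x⁴ + 45x³. Remainder: −9x³ − 15x² + 30x + 36.
Step 5: lead(−9x³ − 15x² + 30x + 36) ÷ lead(D) = −9x³ ÷ 3x² = −3x. Subtract (−3x)·D = −9x³ + 6x² + 15x. Remainder: −21x² + 15x + 36.
Step 6: lead(−21x² + 15x + 36) ÷ lead(D) = −21x² ÷ 3x² = −7. Subtract (−7)·D = −21x² + 14x + 35. Remainder: x + 1.

Q(x) = −8x⁶ − 5x⁵ − 3x⁴ − 9x³ − 3x − 7; R(x) = x + 1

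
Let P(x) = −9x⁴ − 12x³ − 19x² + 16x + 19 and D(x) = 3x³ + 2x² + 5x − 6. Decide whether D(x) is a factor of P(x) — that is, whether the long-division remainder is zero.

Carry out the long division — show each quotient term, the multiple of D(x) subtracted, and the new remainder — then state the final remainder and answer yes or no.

R(x) = 8x + 7, so D(x) is not a factor of P(x). no

Step 1: lead(−9x⁴ − 12x³ − 19x² + 16x + 19) ÷ lead(D) = −9x⁴ ÷ 3x³ = −3x. Subtract (−3x)·D = −9x⁴ − 6x³ − 15x² + 18x. Remainder: −6x³ − 4x² − 2x + 19.
Step 2: lead(−6x³ − 4x² − 2x + 19) ÷ lead(D) = −6x³ ÷ 3x³ = −2. Subtract (−2)·D = −6x³ − 4x² − 10x + 12. Remainder: 8x + 7.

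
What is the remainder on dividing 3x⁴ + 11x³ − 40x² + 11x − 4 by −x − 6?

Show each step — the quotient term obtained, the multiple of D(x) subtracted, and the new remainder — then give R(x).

Step 1: lead(3x⁴ + 11x³ − 40x² + 11x − 4) ÷ lead(D) = 3x⁴ ÷ −x = −3x³. Subtract (−3x³)·D = 3x⁴ + 18x³. Remainder: −7x³ − 40x² + 11x − 4.
Step 2: lead(−7x³ − 40x² + 11x − 4) ÷ lead(D) = −7x³ ÷ −x = 7x². Subtract (7x²)·D = −7x³ − 42x². Remainder: 2x² + 11x − 4.
Step 3: lead(2x² + 11x − 4) ÷ lead(D) = 2x² ÷ −x = −2x. Subtract (−2x)·D = 2x² + 12x. Remainder: −x − 4.
Step 4: lead(−x − 4) ÷ lead(D) = −x ÷ −x = 1. Subtract (1)·D = −x − 6. Remainder: 2.

R(x) = 2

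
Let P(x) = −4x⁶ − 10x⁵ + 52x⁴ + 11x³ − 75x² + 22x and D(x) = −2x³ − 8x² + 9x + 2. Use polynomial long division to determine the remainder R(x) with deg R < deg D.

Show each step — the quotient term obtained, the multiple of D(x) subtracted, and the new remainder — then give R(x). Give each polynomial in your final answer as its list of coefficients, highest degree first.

Step 1: lead(−4x⁶ − 10x⁵ + 52x⁴ + 11x³ − 75x² + 22x) ÷ lead(D) = −4x⁶ ÷ −2x³ = 2x³. Subtract (2x³)·D = −4x⁶ − 16x⁵ + 18x⁴ + 4x³. Remainder: 6x⁵ + 34x⁴ + 7x³ − 75x² + 22x.
Step 2: lead(6x⁵ + 34x⁴ + 7x³ − 75x² + 22x) ÷ lead(D) = 6x⁵ ÷ −2x³ = −3x². Subtract (−3x²)·D = 6x⁵ + 24x⁴ − 27x³ − 6x². Remainder: 10x⁴ + 34x³ − 69x² + 22x.
Step 3: lead(10x⁴ + 34x³ − 69x² + 22x) ÷ lead(D) = 10x⁴ ÷ −2x³ = −5x. Subtract (−5x)·D = 10x⁴ + 40x³ − 45x² − 10x. Remainder: −6x³ − 24x² + 32x.
Step 4: lead(−6x³ − 24x² + 32x) ÷ lead(D) = −6x³ ÷ −2x³ = 3. Subtract (3)·D = −6x³ − 24x² + 27x + 6. Remainder: 5x − 6.

R = [5, -6]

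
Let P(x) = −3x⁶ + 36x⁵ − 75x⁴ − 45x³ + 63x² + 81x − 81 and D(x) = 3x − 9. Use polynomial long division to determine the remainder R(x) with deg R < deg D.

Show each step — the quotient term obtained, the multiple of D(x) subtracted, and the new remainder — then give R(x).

R(x) = 0

Step 1: lead(−3x⁶ + 36x⁵ − 75x⁴ − 45x³ + 63x² + 81x − 81) ÷ lead(D) = −3x⁶ ÷ 3x = −x⁵. Subtract (−x⁵)·D = −3x⁶ + 9x⁵. Remainder: 27x⁵ − 75x⁴ − 45x³ + 63x² + 81x − 81.
Step 2: lead(27x⁵ − 75x⁴ − 45x³ + 63x² + 81x − 81) ÷ lead(D) = 27x⁵ ÷ 3x = 9x⁴. Subtract (9x⁴)·D = 27x⁵ − 81x⁴. Remainder: 6x⁴ − 45x³ + 63x² + 81x − 81.
Step 3: lead(6x⁴ − 45x³ + 63x² + 81x − 81) ÷ lead(D) = 6x⁴ ÷ 3x = 2x³. Subtract (2x³)·D = 6x⁴ − 18x³. Remainder: −27x³ + 63x² + 81x − 81.
Step 4: lead(−27x³ + 63x² + 81x − 81) ÷ lead(D) = −27x³ ÷ 3x = −9x². Subtract (−9x²)·D = −27x³ + 81x². Remainder: −18x² + 81x − 81.
Step 5: lead(−18x² + 81x − 81) ÷ lead(D) = −18x² ÷ 3x = −6x. Subtract (−6x)·D = −18x² + 54x. Remainder: 27x − 81.
Step 6: lead(27x − 81) ÷ lead(D) = 27x ÷ 3x = 9. Subtract (9)·D = 27x − 81. Remainder: 0.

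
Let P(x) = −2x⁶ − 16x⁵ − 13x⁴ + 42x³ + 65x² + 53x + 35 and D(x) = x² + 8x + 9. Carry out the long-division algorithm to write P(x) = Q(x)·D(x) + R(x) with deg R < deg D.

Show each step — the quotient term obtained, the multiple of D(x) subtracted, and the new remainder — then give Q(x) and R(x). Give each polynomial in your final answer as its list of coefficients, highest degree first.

Q = [-2, 0, 5, 2, 4]; R = [3, -1]

Step 1: lead(−2x⁶ − 16x⁵ − 13x⁴ + 42x³ + 65x² + 53x + 35) ÷ lead(D) = −2x⁶ ÷ x² = −2x⁴. Subtract (−2x⁴)·D = −2x⁶ − 16x⁵ − 18x⁴. Remainder: 5x⁴ + 42x³ + 65x² + 53x + 35.
Step 2: lead(5x⁴ + 42x³ + 65x² + 53x + 35) ÷ lead(D) = 5x⁴ ÷ x² = 5x². Subtract (5x²)·D = 5x⁴ + 40x³ + 45x². Remainder: 2x³ + 20x² + 53x + 35.
Step 3: lead(2x³ + 20x² + 53x + 35) ÷ lead(D) = 2x³ ÷ x² = 2x. Subtract (2x)·D = 2x³ + 16x² + 18x. Remainder: 4x² + 35x + 35.
Step 4: lead(4x² + 35x + 35) ÷ lead(D) = 4x² ÷ x² = 4. Subtract (4)·D = 4x² + 32x + 36. Remainder: 3x − 1.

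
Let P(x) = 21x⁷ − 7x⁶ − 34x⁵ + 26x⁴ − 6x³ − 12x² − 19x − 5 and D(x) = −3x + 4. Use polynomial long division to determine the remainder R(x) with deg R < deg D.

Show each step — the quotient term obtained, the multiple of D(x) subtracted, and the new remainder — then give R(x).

R(x) = −9

Step 1: lead(21x⁷ − 7x⁶ − 34x⁵ + 26x⁴ − 6x³ − 12x² − 19x − 5) ÷ lead(D) = 21x⁷ ÷ −3x = −7x⁶. Subtract (−7x⁶)·D = 21x⁷ − 28x⁶. Remainder: 21x⁶ − 34x⁵ + 26x⁴ − 6x³ − 12x² − 19x − 5.
Step 2: lead(21x⁶ − 34x⁵ + 26x⁴ − 6x³ − 12x² − 19x − 5) ÷ lead(D) = 21x⁶ ÷ −3x = −7x⁵. Subtract (−7x⁵)·D = 21x⁶ − 28x⁵. Remainder: −6x⁵ + 26x⁴ − 6x³ − 12x² − 19x − 5.
Step 3: lead(−6x⁵ + 26x⁴ − 6x³ − 12x² − 19x − 5) ÷ lead(D) = −6x⁵ ÷ −3x = 2x⁴. Subtract (2x⁴)·D = −6x⁵ + 8x⁴. Remainder: 18x⁴ − 6x³ − 12x² − 19x − 5.
Step 4: lead(18x⁴ − 6x³ − 12x² − 19x − 5) ÷ lead(D) = 18x⁴ ÷ −3x = −6x³. Subtract (−6x³)·D = 18x⁴ − 24x³. Remainder: 18x³ − 12x² − 19x − 5.
Step 5: lead(18x³ − 12x² − 19x − 5) ÷ lead(D) = 18x³ ÷ −3x = −6x². Subtract (−6x²)·D = 18x³ − 24x². Remainder: 12x² − 19x − 5.
Step 6: lead(12x² − 19x − 5) ÷ lead(D) = 12x² ÷ −3x = −4x. Subtract (−4x)·D = 12x² − 16x. Remainder: −3x − 5.
Step 7: lead(−3x − 5) ÷ lead(D) = −3x ÷ −3x = 1. Subtract (1)·D = −3x + 4. Remainder: −9.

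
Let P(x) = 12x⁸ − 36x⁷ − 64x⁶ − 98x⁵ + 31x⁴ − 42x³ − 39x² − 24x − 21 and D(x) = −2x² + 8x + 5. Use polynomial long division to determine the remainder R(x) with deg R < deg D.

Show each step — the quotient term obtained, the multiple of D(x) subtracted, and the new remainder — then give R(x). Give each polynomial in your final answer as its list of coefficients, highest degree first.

R = [-6]

Step 1: lead(12x⁸ − 36x⁷ − 64x⁶ − 98x⁵ + 31x⁴ − 42x³ − 39x² − 24x − 21) ÷ lead(D) = 12x⁸ ÷ −2x² = −6x⁶. Subtract (−6x⁶)·D = 12x⁸ − 48x⁷ − 30x⁶. Remainder: 12x⁷ − 34x⁶ − 98x⁵ + 31x⁴ − 42x³ − 39x² − 24x − 21.
Step 2: lead(12x⁷ − 34x⁶ − 98x⁵ + 31x⁴ − 42x³ − 39x² − 24x − 21) ÷ lead(D) = 12x⁷ ÷ −2x² = −6x⁵. Subtract (−6x⁵)·D = 12x⁷ − 48x⁶ − 30x⁵. Remainder: 14x⁶ − 68x⁵ + 31x⁴ − 42x³ − 39x² − 24x − 21.
Step 3: lead(14x⁶ − 68x⁵ + 31x⁴ − 42x³ − 39x² − 24x − 21) ÷ lead(D) = 14x⁶ ÷ −2x² = −7x⁴. Subtract (−7x⁴)·D = 14x⁶ − 56x⁵ − 35x⁴. Remainder: −12x⁵ + 66x⁴ − 42x³ − 39x² − 24x − 21.
Step 4: lead(−12x⁵ + 66x⁴ − 42x³ − 39x² − 24x − 21) ÷ lead(D) = −12x⁵ ÷ −2x² = 6x³. Subtract (6x³)·D = −12x⁵ + 48x⁴ + 30x³. Remainder: 18x⁴ − 72x³ − 39x² − 24x − 21.
Step 5: lead(18x⁴ − 72x³ − 39x² − 24x − 21) ÷ lead(D) = 18x⁴ ÷ −2x² = −9x². Subtract (−9x²)·D = 18x⁴ − 72x³ − 45x². Remainder: 6x² − 24x − 21.
Step 6: lead(6x² − 24x − 21) ÷ lead(D) = 6x² ÷ −2x² = −3. Subtract (−3)·D = 6x² − 24x − 15. Remainder: −6.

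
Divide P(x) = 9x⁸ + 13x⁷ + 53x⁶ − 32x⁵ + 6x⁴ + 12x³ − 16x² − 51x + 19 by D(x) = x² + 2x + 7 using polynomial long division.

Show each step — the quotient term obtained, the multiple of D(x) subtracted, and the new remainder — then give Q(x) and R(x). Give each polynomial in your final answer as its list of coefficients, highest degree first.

Step 1: lead(9x⁸ + 13x⁷ + 53x⁶ − 32x⁵ + 6x⁴ + 12x³ − 16x² − 51x + 19) ÷ lead(D) = 9x⁸ ÷ x² = 9x⁶. Subtract (9x⁶)·D = 9x⁸ + 18x⁷ + 63x⁶. Remainder: −5x⁷ − 10x⁶ − 32x⁵ + 6x⁴ + 12x³ − 16x² − 51x + 19.
Step 2: lead(−5x⁷ − 10x⁶ − 32x⁵ + 6x⁴ + 12x³ − 16x² − 51x + 19) ÷ lead(D) = −5x⁷ ÷ x² = −5x⁵. Subtract (−5x⁵)·D = −5x⁷ − 10x⁶ − 35x⁵. Remainder: 3x⁵ + 6x⁴ + 12x³ − 16x² − 51x + 19.
Step 3: lead(3x⁵ + 6x⁴ + 12x³ − 16x² − 51x + 19) ÷ lead(D) = 3x⁵ ÷ x² = 3x³. Subtract (3x³)·D = 3x⁵ + 6x⁴ + 21x³. Remainder: −9x³ − 16x² − 51x + 19.
Step 4: lead(−9x³ − 16x² − 51x + 19) ÷ lead(D) = −9x³ ÷ x² = −9x. Subtract (−9x)·D = −9x³ − 18x² − 63x. Remainder: 2x² + 12x + 19.
Step 5: lead(2x² + 12x + 19) ÷ lead(D) = 2x² ÷ x² = 2. Subtract (2)·D = 2x² + 4x + 14. Remainder: 8x + 5.

Q = [9, -5, 0, 3, 0, -9, 2]; R = [8, 5]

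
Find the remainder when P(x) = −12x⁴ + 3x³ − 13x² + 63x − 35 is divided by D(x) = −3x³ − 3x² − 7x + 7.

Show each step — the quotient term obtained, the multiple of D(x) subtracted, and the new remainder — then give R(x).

R(x) = 0

Step 1: lead(−12x⁴ + 3x³ − 13x² + 63x − 35) ÷ lead(D) = −12x⁴ ÷ −3x³ = 4x. Subtract (4x)·D = −12x⁴ − 12x³ − 28x² + 28x. Remainder: 15x³ + 15x² + 35x − 35.
Step 2: lead(15x³ + 15x² + 35x − 35) ÷ lead(D) = 15x³ ÷ −3x³ = −5. Subtract (−5)·D = 15x³ + 15x² + 35x − 35. Remainder: 0.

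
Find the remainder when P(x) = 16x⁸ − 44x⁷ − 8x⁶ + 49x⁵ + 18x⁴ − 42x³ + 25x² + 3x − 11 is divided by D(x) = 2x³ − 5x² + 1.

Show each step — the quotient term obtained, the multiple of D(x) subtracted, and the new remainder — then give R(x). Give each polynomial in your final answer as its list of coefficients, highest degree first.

R = [7, -2, -7]

Step 1: lead(16x⁸ − 44x⁷ − 8x⁶ + 49x⁵ + 18x⁴ − 42x³ + 25x² + 3x − 11) ÷ lead(D) = 16x⁸ ÷ 2x³ = 8x⁵. Subtract (8x⁵)·D = 16x⁸ − 40x⁷ + 8x⁵. Remainder: −4x⁷ − 8x⁶ + 41x⁵ + 18x⁴ − 42x³ + 25x² + 3x − 11.
Step 2: lead(−4x⁷ − 8x⁶ + 41x⁵ + 18x⁴ − 42x³ + 25x² + 3x − 11) ÷ lead(D) = −4x⁷ ÷ 2x³ = −2x⁴. Subtract (−2x⁴)·D = −4x⁷ + 10x⁶ − 2x⁴. Remainder: −18x⁶ + 41x⁵ + 20x⁴ − 42x³ + 25x² + 3x − 11.
Step 3: lead(−18x⁶ + 41x⁵ + 20x⁴ − 42x³ + 25x² + 3x − 11) ÷ lead(D) = −18x⁶ ÷ 2x³ = −9x³. Subtract (−9x³)·D = −18x⁶ + 45x⁵ − 9x³. Remainder: −4x⁵ + 20x⁴ − 33x³ + 25x² + 3x − 11.
Step 4: lead(−4x⁵ + 20x⁴ − 33x³ + 25x² + 3x − 11) ÷ lead(D) = −4x⁵ ÷ 2x³ = −2x². Subtract (−2x²)·D = −4x⁵ + 10x⁴ − 2x². Remainder: 10x⁴ − 33x³ + 27x² + 3x − 11.
Step 5: lead(10x⁴ − 33x³ + 27x² + 3x − 11) ÷ lead(D) = 10x⁴ ÷ 2x³ = 5x. Subtract (5x)·D = 10x⁴ − 25x³ + 5x. Remainder: −8x³ + 27x² − 2x − 11.
Step 6: lead(−8x³ + 27x² − 2x − 11) ÷ lead(D) = −8x³ ÷ 2x³ = −4. Subtract (−4)·D = −8x³ + 20x² − 4. Remainder: 7x² − 2x − 7.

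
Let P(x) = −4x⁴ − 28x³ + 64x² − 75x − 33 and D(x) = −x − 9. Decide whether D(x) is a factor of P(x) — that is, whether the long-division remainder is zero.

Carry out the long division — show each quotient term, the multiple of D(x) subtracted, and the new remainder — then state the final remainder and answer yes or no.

R(x) = −6, so D(x) is not a factor of P(x). no

Step 1: lead(−4x⁴ − 28x³ + 64x² − 75x − 33) ÷ lead(D) = −4x⁴ ÷ −x = 4x³. Subtract (4x³)·D = −4x⁴ − 36x³. Remainder: 8x³ + 64x² − 75x − 33.
Step 2: lead(8x³ + 64x² − 75x − 33) ÷ lead(D) = 8x³ ÷ −x = −8x². Subtract (−8x²)·D = 8x³ + 72x². Remainder: −8x² − 75x − 33.
Step 3: lead(−8x² − 75x − 33) ÷ lead(D) = −8x² ÷ −x = 8x. Subtract (8x)·D = −8x² − 72x. Remainder: −3x − 33.
Step 4: lead(−3x − 33) ÷ lead(D) = −3x ÷ −x = 3. Subtract (3)·D = −3x − 27. Remainder: −6.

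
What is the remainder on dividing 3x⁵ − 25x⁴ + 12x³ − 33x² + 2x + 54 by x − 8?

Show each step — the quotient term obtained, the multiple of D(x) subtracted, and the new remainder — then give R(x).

R(x) = 6

Step 1: lead(3x⁵ − 25x⁴ + 12x³ − 33x² + 2x + 54) ÷ lead(D) = 3x⁵ ÷ x = 3x⁴. Subtract (3x⁴)·D = 3x⁵ − 24x⁴. Remainder: −x⁴ + 12x³ − 33x² + 2x + 54.
Step 2: lead(−x⁴ + 12x³ − 33x² + 2x + 54) ÷ lead(D) = −x⁴ ÷ x = −x³. Subtract (−x³)·D = −x⁴ + 8x³. Remainder: 4x³ − 33x² + 2x + 54.
Step 3: lead(4x³ − 33x² + 2x + 54) ÷ lead(D) = 4x³ ÷ x = 4x². Subtract (4x²)·D = 4x³ − 32x². Remainder: −x² + 2x + 54.
Step 4: lead(−x² + 2x + 54) ÷ lead(D) = −x² ÷ x = −x. Subtract (−x)·D = −x² + 8x. Remainder: −6x + 54.
Step 5: lead(−6x + 54) ÷ lead(D) = −6x ÷ x = −6. Subtract (−6)·D = −6x + 48. Remainder: 6.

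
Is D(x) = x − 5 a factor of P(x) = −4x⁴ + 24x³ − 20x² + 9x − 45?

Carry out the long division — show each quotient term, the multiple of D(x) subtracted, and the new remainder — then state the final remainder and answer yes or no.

Step 1: lead(−4x⁴ + 24x³ − 20x² + 9x − 45) ÷ lead(D) = −4x⁴ ÷ x = −4x³. Subtract (−4x³)·D = −4x⁴ + 20x³. Remainder: 4x³ − 20x² + 9x − 45.
Step 2: lead(4x³ − 20x² + 9x − 45) ÷ lead(D) = 4x³ ÷ x = 4x². Subtract (4x²)·D = 4x³ − 20x². Remainder: 9x − 45.
Step 3: lead(9x − 45) ÷ lead(D) = 9x ÷ x = 9. Subtract (9)·D = 9x − 45. Remainder: 0.

R(x) = 0, so D(x) is a factor of P(x). yes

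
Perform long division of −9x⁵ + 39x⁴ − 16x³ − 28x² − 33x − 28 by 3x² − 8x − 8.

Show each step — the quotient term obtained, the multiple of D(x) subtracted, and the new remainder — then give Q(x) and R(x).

Q(x) = −3x³ + 5x² + 4; R(x) = −x + 4

Step 1: lead(−9x⁵ + 39x⁴ − 16x³ − 28x² − 33x − 28) ÷ lead(D) = −9x⁵ ÷ 3x² = −3x³. Subtract (−3x³)·D = −9x⁵ + 24x⁴ + 24x³. Remainder: 15x⁴ − 40x³ − 28x² − 33x − 28.
Step 2: lead(15x⁴ − 40x³ − 28x² − 33x − 28) ÷ lead(D) = 15x⁴ ÷ 3x² = 5x². Subtract (5x²)·D = 15x⁴ − 40x³ − 40x². Remainder: 12x² − 33x − 28.
Step 3: lead(12x² − 33x − 28) ÷ lead(D) = 12x² ÷ 3x² = 4. Subtract (4)·D = 12x² − 32x − 32. Remainder: −x + 4.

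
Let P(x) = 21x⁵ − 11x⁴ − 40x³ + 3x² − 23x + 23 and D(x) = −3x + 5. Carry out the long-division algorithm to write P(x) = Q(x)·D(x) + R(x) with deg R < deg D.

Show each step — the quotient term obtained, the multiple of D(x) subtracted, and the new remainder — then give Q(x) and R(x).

Q(x) = −7x⁴ − 8x³ − x + 6; R(x) = −7

Step 1: lead(21x⁵ − 11x⁴ − 40x³ + 3x² − 23x + 23) ÷ lead(D) = 21x⁵ ÷ −3x = −7x⁴. Subtract (−7x⁴)·D = 21x⁵ − 35x⁴. Remainder: 24x⁴ − 40x³ + 3x² − 23x + 23.
Step 2: lead(24x⁴ − 40x³ + 3x² − 23x + 23) ÷ lead(D) = 24x⁴ ÷ −3x = −8x³. Subtract (−8x³)·D = 24x⁴ − 40x³. Remainder: 3x² − 23x + 23.
Step 3: lead(3x² − 23x + 23) ÷ lead(D) = 3x² ÷ −3x = −x. Subtract (−x)·D = 3x² − 5x. Remainder: −18x + 23.
Step 4: lead(−18x + 23) ÷ lead(D) = −18x ÷ −3x = 6. Subtract (6)·D = −18x + 30. Remainder: −7.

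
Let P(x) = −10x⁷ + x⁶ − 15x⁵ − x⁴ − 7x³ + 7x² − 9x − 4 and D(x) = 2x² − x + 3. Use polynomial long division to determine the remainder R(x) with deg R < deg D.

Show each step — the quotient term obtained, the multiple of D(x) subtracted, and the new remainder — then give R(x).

Step 1: lead(−10x⁷ + x⁶ − 15x⁵ − x⁴ − 7x³ + 7x² − 9x − 4) ÷ lead(D) = −10x⁷ ÷ 2x² = −5x⁵. Subtract (−5x⁵)·D = −10x⁷ + 5x⁶ − 15x⁵. Remainder: −4x⁶ − x⁴ − 7x³ + 7x² − 9x − 4.
Step 2: lead(−4x⁶ − x⁴ − 7x³ + 7x² − 9x − 4) ÷ lead(D) = −4x⁶ ÷ 2x² = −2x⁴. Subtract (−2x⁴)·D = −4x⁶ + 2x⁵ − 6x⁴. Remainder: −2x⁵ + 5x⁴ − 7x³ + 7x² − 9x − 4.
Step 3: lead(−2x⁵ + 5x⁴ − 7x³ + 7x² − 9x − 4) ÷ lead(D) = −2x⁵ ÷ 2x² = −x³. Subtract (−x³)·D = −2x⁵ + x⁴ − 3x³. Remainder: 4x⁴ − 4x³ + 7x² − 9x − 4.
Step 4: lead(4x⁴ − 4x³ + 7x² − 9x − 4) ÷ lead(D) = 4x⁴ ÷ 2x² = 2x². Subtract (2x²)·D = 4x⁴ − 2x³ + 6x². Remainder: −2x³ + x² − 9x − 4.
Step 5: lead(−2x³ + x² − 9x − 4) ÷ lead(D) = −2x³ ÷ 2x² = −x. Subtract (−x)·D = −2x³ + x² − 3x. Remainder: −6x − 4.

R(x) = −6x − 4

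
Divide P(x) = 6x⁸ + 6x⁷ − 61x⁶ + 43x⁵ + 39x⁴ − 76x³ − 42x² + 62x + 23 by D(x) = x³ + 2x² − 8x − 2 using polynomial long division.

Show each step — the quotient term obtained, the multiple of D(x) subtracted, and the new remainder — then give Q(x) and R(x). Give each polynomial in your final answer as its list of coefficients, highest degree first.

Step 1: lead(6x⁸ + 6x⁷ − 61x⁶ + 43x⁵ + 39x⁴ − 76x³ − 42x² + 62x + 23) ÷ lead(D) = 6x⁸ ÷ x³ = 6x⁵. Subtract (6x⁵)·D = 6x⁸ + 12x⁷ − 48x⁶ − 12x⁵. Remainder: −6x⁷ − 13x⁶ + 55x⁵ + 39x⁴ − 76x³ − 42x² + 62x + 23.
Step 2: lead(−6x⁷ − 13x⁶ + 55x⁵ + 39x⁴ − 76x³ − 42x² + 62x + 23) ÷ lead(D) = −6x⁷ ÷ x³ = −6x⁴. Subtract (−6x⁴)·D = −6x⁷ − 12x⁶ + 48x⁵ + 12x⁴. Remainder: −x⁶ + 7x⁵ + 27x⁴ − 76x³ − 42x² + 62x + 23.
Step 3: lead(−x⁶ + 7x⁵ + 27x⁴ − 76x³ − 42x² + 62x + 23) ÷ lead(D) = −x⁶ ÷ x³ = −x³. Subtract (−x³)·D = −x⁶ − 2x⁵ + 8x⁴ + 2x³. Remainder: 9x⁵ + 19x⁴ − 78x³ − 42x² + 62x + 23.
Step 4: lead(9x⁵ + 19x⁴ − 78x³ − 42x² + 62x + 23) ÷ lead(D) = 9x⁵ ÷ x³ = 9x². Subtract (9x²)·D = 9x⁵ + 18x⁴ − 72x³ − 18x². Remainder: x⁴ − 6x³ − 24x² + 62x + 23.
Step 5: lead(x⁴ − 6x³ − 24x² + 62x + 23) ÷ lead(D) = x⁴ ÷ x³ = x. Subtract (x)·D = x⁴ + 2x³ − 8x² − 2x. Remainder: −8x³ − 16x² + 64x + 23.
Step 6: lead(−8x³ − 16x² + 64x + 23) ÷ lead(D) = −8x³ ÷ x³ = −8. Subtract (−8)·D = −8x³ − 16x² + 64x + 16. Remainder: 7.

Q = [6, -6, -1, 9, 1, -8]; R = [7]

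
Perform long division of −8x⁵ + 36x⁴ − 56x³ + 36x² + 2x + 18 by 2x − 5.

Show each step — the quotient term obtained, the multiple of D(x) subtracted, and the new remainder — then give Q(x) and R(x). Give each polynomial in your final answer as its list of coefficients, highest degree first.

Step 1: lead(−8x⁵ + 36x⁴ − 56x³ + 36x² + 2x + 18) ÷ lead(D) = −8x⁵ ÷ 2x = −4x⁴. Subtract (−4x⁴)·D = −8x⁵ + 20x⁴. Remainder: 16x⁴ − 56x³ + 36x² + 2x + 18.
Step 2: lead(16x⁴ − 56x³ + 36x² + 2x + 18) ÷ lead(D) = 16x⁴ ÷ 2x = 8x³. Subtract (8x³)·D = 16x⁴ − 40x³. Remainder: −16x³ + 36x² + 2x + 18.
Step 3: lead(−16x³ + 36x² + 2x + 18) ÷ lead(D) = −16x³ ÷ 2x = −8x². Subtract (−8x²)·D = −16x³ + 40x². Remainder: −4x² + 2x + 18.
Step 4: lead(−4x² + 2x + 18) ÷ lead(D) = −4x² ÷ 2x = −2x. Subtract (−2x)·D = −4x² + 10x. Remainder: −8x + 18.
Step 5: lead(−8x + 18) ÷ lead(D) = −8x ÷ 2x = −4. Subtract (−4)·D = −8x + 20. Remainder: −2.

Q = [-4, 8, -8, -2, -4]; R = [-2]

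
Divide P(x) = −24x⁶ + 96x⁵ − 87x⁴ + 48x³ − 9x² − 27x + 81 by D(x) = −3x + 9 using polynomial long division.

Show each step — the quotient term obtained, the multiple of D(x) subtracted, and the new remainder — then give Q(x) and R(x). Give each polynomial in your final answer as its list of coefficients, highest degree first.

Step 1: lead(−24x⁶ + 96x⁵ − 87x⁴ + 48x³ − 9x² − 27x + 81) ÷ lead(D) = −24x⁶ ÷ −3x = 8x⁵. Subtract (8x⁵)·D = −24x⁶ + 72x⁵. Remainder: 24x⁵ − 87x⁴ + 48x³ − 9x² − 27x + 81.
Step 2: lead(24x⁵ − 87x⁴ + 48x³ − 9x² − 27x + 81) ÷ lead(D) = 24x⁵ ÷ −3x = −8x⁴. Subtract (−8x⁴)·D = 24x⁵ − 72x⁴. Remainder: −15x⁴ + 48x³ − 9x² − 27x + 81.
Step 3: lead(−15x⁴ + 48x³ − 9x² − 27x + 81) ÷ lead(D) = −15x⁴ ÷ −3x = 5x³. Subtract (5x³)·D = −15x⁴ + 45x³. Remainder: 3x³ − 9x² − 27x + 81.
Step 4: lead(3x³ − 9x² − 27x + 81) ÷ lead(D) = 3x³ ÷ −3x = −x². Subtract (−x²)·D = 3x³ − 9x². Remainder: −27x + 81.
Step 5: lead(−27x + 81) ÷ lead(D) = −27x ÷ −3x = 9. Subtract (9)·D = −27x + 81. Remainder: 0.

Q = [8, -8, 5, -1, 0, 9]; R = [0]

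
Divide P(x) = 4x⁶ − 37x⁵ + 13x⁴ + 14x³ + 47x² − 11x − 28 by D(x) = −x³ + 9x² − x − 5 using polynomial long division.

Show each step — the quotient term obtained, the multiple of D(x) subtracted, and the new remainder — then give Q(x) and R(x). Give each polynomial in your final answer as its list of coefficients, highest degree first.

Step 1: lead(4x⁶ − 37x⁵ + 13x⁴ + 14x³ + 47x² − 11x − 28) ÷ lead(D) = 4x⁶ ÷ −x³ = −4x³. Subtract (−4x³)·D = 4x⁶ − 36x⁵ + 4x⁴ + 20x³. Remainder: −x⁵ + 9x⁴ − 6x³ + 47x² − 11x − 28.
Step 2: lead(−x⁵ + 9x⁴ − 6x³ + 47x² − 11x − 28) ÷ lead(D) = −x⁵ ÷ −x³ = x². Subtract (x²)·D = −x⁵ + 9x⁴ − x³ − 5x². Remainder: −5x³ + 52x² − 11x − 28.
Step 3: lead(−5x³ + 52x² − 11x − 28) ÷ lead(D) = −5x³ ÷ −x³ = 5. Subtract (5)·D = −5x³ + 45x² − 5x − 25. Remainder: 7x² − 6x − 3.

Q = [-4, 1, 0, 5]; R = [7, -6, -3]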